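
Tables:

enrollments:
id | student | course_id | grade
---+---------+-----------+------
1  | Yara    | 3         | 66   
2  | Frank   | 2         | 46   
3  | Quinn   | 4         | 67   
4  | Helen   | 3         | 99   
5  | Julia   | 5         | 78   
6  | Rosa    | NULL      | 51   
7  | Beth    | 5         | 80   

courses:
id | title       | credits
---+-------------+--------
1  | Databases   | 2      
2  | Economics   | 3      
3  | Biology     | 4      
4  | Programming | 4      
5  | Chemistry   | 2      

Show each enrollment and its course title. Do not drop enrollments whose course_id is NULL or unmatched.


LEFT JOIN keeps every row from enrollments (the left table); where course_id has no match in courses, the course columns become NULL. Walk through each enrollment:
  - enrollment 1 (Yara): course_id=3 -> matches Biology
  - enrollment 2 (Frank): course_id=2 -> matches Economics
  - enrollment 3 (Quinn): course_id=4 -> matches Programming
  - enrollment 4 (Helen): course_id=3 -> matches Biology
  - enrollment 5 (Julia): course_id=5 -> matches Chemistry
  - enrollment 6 (Rosa): course_id=NULL, no match -> kept with NULL
  - enrollment 7 (Beth): course_id=5 -> matches Chemistry
All 7 rows appear; 1 has NULL course.

SQL:
SELECT a.student, b.title AS course
FROM enrollments a
LEFT JOIN courses b ON a.course_id = b.id

Result:
student | course     
--------+------------
Yara    | Biology    
Frank   | Economics  
Quinn   | Programming
Helen   | Biology    
Julia   | Chemistry  
Rosa    | NULL       
Beth    | Chemistry  


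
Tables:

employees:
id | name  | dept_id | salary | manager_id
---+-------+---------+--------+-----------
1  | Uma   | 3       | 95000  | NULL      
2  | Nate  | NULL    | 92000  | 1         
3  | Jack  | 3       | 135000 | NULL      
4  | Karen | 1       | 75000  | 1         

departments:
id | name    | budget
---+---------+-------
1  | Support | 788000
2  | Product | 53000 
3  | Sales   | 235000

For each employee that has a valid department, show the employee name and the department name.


INNER JOIN keeps only employees rows whose dept_id matches an id in departments. Walk through each employee:
  - employee 1 (Uma): dept_id=3 -> matches Sales
  - employee 2 (Nate): dept_id=NULL, no match -> dropped
  - employee 3 (Jack): dept_id=3 -> matches Sales
  - employee 4 (Karen): dept_id=1 -> matches Support
So 1 of 4 rows is dropped.

SQL:
SELECT a.name, b.name AS department
FROM employees a
INNER JOIN departments b ON a.dept_id = b.id

Result:
name  | department
------+-----------
Uma   | Sales     
Jack  | Sales     
Karen | Support   


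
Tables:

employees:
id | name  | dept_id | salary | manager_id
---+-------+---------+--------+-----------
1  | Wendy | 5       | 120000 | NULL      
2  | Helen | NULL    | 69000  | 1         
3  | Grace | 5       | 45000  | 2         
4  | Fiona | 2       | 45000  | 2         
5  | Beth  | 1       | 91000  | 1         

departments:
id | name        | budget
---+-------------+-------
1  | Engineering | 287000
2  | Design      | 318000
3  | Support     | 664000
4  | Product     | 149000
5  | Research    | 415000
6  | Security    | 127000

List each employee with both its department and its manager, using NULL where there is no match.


Two LEFT JOINs from the same base table employees: one to departments via dept_id, one to employees itself via manager_id. Both are LEFT so every employee is preserved.
Match against departments:
  - employee 1 (Wendy): dept_id=5 -> matches Research
  - employee 2 (Helen): dept_id=NULL, no match -> kept with NULL
  - employee 3 (Grace): dept_id=5 -> matches Research
  - employee 4 (Fiona): dept_id=2 -> matches Design
  - employee 5 (Beth): dept_id=1 -> matches Engineering
Match against employees (self):
  - employee 1 (Wendy): manager_id=NULL -> NULL
  - employee 2 (Helen): manager_id=1 -> Wendy
  - employee 3 (Grace): manager_id=2 -> Helen
  - employee 4 (Fiona): manager_id=2 -> Helen
  - employee 5 (Beth): manager_id=1 -> Wendy

SQL:
SELECT a.name, b.name AS department, c.name AS manager
FROM employees a
LEFT JOIN departments b ON a.dept_id = b.id
LEFT JOIN employees c ON a.manager_id = c.id

Result:
name  | department  | manager
------+-------------+--------
Wendy | Research    | NULL   
Helen | NULL        | Wendy  
Grace | Research    | Helen  
Fiona | Design      | Helen  
Beth  | Engineering | Wendy  


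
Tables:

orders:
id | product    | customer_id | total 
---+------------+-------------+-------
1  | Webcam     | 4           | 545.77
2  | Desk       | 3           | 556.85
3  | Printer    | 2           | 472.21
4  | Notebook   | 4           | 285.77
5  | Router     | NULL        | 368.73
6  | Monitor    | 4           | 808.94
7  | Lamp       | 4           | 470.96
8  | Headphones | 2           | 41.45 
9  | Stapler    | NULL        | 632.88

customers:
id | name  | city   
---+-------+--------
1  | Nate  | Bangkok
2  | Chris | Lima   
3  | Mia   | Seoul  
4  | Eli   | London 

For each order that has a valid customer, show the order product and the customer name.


INNER JOIN keeps only orders rows whose customer_id matches an id in customers. Walk through each order:
  - order 1 (Webcam): customer_id=4 -> matches Eli
  - order 2 (Desk): customer_id=3 -> matches Mia
  - order 3 (Printer): customer_id=2 -> matches Chris
  - order 4 (Notebook): customer_id=4 -> matches Eli
  - order 5 (Router): customer_id=NULL, no match -> dropped
  - order 6 (Monitor): customer_id=4 -> matches Eli
  - order 7 (Lamp): customer_id=4 -> matches Eli
  - order 8 (Headphones): customer_id=2 -> matches Chris
  - order 9 (Stapler): customer_id=NULL, no match -> dropped
So 2 of 9 rows are dropped.

SQL:
SELECT a.product, b.name AS customer
FROM orders a
INNER JOIN customers b ON a.customer_id = b.id

Result:
product    | customer
-----------+---------
Webcam     | Eli     
Desk       | Mia     
Printer    | Chris   
Notebook   | Eli     
Monitor    | Eli     
Lamp       | Eli     
Headphones | Chris   


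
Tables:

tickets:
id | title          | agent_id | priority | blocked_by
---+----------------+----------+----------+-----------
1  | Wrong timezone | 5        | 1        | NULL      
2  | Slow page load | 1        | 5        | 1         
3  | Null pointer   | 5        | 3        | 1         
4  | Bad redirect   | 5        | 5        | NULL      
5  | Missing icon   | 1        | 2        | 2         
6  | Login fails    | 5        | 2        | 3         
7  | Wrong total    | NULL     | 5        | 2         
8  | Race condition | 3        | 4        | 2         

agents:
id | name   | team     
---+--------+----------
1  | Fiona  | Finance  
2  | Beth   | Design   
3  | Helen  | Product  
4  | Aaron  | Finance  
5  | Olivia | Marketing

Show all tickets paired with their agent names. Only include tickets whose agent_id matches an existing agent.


INNER JOIN keeps only tickets rows whose agent_id matches an id in agents. Walk through each ticket:
  - ticket 1 (Wrong timezone): agent_id=5 -> matches Olivia
  - ticket 2 (Slow page load): agent_id=1 -> matches Fiona
  - ticket 3 (Null pointer): agent_id=5 -> matches Olivia
  - ticket 4 (Bad redirect): agent_id=5 -> matches Olivia
  - ticket 5 (Missing icon): agent_id=1 -> matches Fiona
  - ticket 6 (Login fails): agent_id=5 -> matches Olivia
  - ticket 7 (Wrong total): agent_id=NULL, no match -> dropped
  - ticket 8 (Race condition): agent_id=3 -> matches Helen
So 1 of 8 rows is dropped.

SQL:
SELECT a.title, b.name AS agent
FROM tickets a
INNER JOIN agents b ON a.agent_id = b.id

Result:
title          | agent 
---------------+-------
Wrong timezone | Olivia
Slow page load | Fiona 
Null pointer   | Olivia
Bad redirect   | Olivia
Missing icon   | Fiona 
Login fails    | Olivia
Race condition | Helen 


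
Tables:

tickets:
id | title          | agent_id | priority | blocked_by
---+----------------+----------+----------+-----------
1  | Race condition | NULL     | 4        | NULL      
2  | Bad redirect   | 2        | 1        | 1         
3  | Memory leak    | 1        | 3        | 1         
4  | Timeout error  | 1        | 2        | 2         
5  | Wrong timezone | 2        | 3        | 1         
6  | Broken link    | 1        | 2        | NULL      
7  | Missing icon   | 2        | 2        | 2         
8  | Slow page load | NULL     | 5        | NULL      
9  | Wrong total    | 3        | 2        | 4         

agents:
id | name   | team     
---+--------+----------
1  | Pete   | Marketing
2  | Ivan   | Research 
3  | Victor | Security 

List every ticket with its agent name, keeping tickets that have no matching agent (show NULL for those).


LEFT JOIN keeps every row from tickets (the left table); where agent_id has no match in agents, the agent columns become NULL. Walk through each ticket:
  - ticket 1 (Race condition): agent_id=NULL, no match -> kept with NULL
  - ticket 2 (Bad redirect): agent_id=2 -> matches Ivan
  - ticket 3 (Memory leak): agent_id=1 -> matches Pete
  - ticket 4 (Timeout error): agent_id=1 -> matches Pete
  - ticket 5 (Wrong timezone): agent_id=2 -> matches Ivan
  - ticket 6 (Broken link): agent_id=1 -> matches Pete
  - ticket 7 (Missing icon): agent_id=2 -> matches Ivan
  - ticket 8 (Slow page load): agent_id=NULL, no match -> kept with NULL
  - ticket 9 (Wrong total): agent_id=3 -> matches Victor
All 9 rows appear; 2 have NULL agent.

SQL:
SELECT a.title, b.name AS agent
FROM tickets a
LEFT JOIN agents b ON a.agent_id = b.id

Result:
title          | agent 
---------------+-------
Race condition | NULL  
Bad redirect   | Ivan  
Memory leak    | Pete  
Timeout error  | Pete  
Wrong timezone | Ivan  
Broken link    | Pete  
Missing icon   | Ivan  
Slow page load | NULL  
Wrong total    | Victor


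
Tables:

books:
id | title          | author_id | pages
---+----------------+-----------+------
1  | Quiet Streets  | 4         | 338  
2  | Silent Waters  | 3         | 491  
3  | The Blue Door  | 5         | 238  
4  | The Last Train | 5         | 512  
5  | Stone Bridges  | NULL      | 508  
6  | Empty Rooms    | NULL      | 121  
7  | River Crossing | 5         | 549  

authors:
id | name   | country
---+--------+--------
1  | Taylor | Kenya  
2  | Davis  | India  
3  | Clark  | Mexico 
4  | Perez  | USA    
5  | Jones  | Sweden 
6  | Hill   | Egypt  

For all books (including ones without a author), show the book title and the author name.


LEFT JOIN keeps every row from books (the left table); where author_id has no match in authors, the author columns become NULL. Walk through each book:
  - book 1 (Quiet Streets): author_id=4 -> matches Perez
  - book 2 (Silent Waters): author_id=3 -> matches Clark
  - book 3 (The Blue Door): author_id=5 -> matches Jones
  - book 4 (The Last Train): author_id=5 -> matches Jones
  - book 5 (Stone Bridges): author_id=NULL, no match -> kept with NULL
  - book 6 (Empty Rooms): author_id=NULL, no match -> kept with NULL
  - book 7 (River Crossing): author_id=5 -> matches Jones
All 7 rows appear; 2 have NULL author.

SQL:
SELECT a.title, b.name AS author
FROM books a
LEFT JOIN authors b ON a.author_id = b.id

Result:
title          | author
---------------+-------
Quiet Streets  | Perez 
Silent Waters  | Clark 
The Blue Door  | Jones 
The Last Train | Jones 
Stone Bridges  | NULL  
Empty Rooms    | NULL  
River Crossing | Jones 


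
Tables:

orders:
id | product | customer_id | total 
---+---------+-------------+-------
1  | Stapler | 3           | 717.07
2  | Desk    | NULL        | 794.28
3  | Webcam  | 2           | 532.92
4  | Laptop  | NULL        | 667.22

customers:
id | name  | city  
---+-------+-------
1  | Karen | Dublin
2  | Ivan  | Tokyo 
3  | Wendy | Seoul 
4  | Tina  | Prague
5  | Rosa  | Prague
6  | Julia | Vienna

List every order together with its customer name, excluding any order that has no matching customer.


INNER JOIN keeps only orders rows whose customer_id matches an id in customers. Walk through each order:
  - order 1 (Stapler): customer_id=3 -> matches Wendy
  - order 2 (Desk): customer_id=NULL, no match -> dropped
  - order 3 (Webcam): customer_id=2 -> matches Ivan
  - order 4 (Laptop): customer_id=NULL, no match -> dropped
So 2 of 4 rows are dropped.

SQL:
SELECT a.product, b.name AS customer
FROM orders a
INNER JOIN customers b ON a.customer_id = b.id

Result:
product | customer
--------+---------
Stapler | Wendy   
Webcam  | Ivan    


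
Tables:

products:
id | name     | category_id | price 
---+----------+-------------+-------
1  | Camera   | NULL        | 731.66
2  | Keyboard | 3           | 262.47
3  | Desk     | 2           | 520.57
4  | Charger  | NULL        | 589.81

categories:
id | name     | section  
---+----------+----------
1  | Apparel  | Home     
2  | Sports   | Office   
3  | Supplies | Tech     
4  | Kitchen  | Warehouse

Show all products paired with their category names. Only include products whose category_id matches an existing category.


INNER JOIN keeps only products rows whose category_id matches an id in categories. Walk through each product:
  - product 1 (Camera): category_id=NULL, no match -> dropped
  - product 2 (Keyboard): category_id=3 -> matches Supplies
  - product 3 (Desk): category_id=2 -> matches Sports
  - product 4 (Charger): category_id=NULL, no match -> dropped
So 2 of 4 rows are dropped.

SQL:
SELECT a.name, b.name AS category
FROM products a
INNER JOIN categories b ON a.category_id = b.id

Result:
name     | category
---------+---------
Keyboard | Supplies
Desk     | Sports  


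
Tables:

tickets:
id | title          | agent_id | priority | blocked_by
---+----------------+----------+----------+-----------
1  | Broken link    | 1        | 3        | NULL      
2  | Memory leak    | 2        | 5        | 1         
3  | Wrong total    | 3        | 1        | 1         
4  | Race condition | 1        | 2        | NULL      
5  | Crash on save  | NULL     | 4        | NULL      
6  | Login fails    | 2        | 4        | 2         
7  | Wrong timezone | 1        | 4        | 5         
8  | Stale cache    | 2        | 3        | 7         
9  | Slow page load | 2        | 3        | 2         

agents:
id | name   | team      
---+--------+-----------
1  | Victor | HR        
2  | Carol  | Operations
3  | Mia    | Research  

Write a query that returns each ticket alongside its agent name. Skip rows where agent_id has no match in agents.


INNER JOIN keeps only tickets rows whose agent_id matches an id in agents. Walk through each ticket:
  - ticket 1 (Broken link): agent_id=1 -> matches Victor
  - ticket 2 (Memory leak): agent_id=2 -> matches Carol
  - ticket 3 (Wrong total): agent_id=3 -> matches Mia
  - ticket 4 (Race condition): agent_id=1 -> matches Victor
  - ticket 5 (Crash on save): agent_id=NULL, no match -> dropped
  - ticket 6 (Login fails): agent_id=2 -> matches Carol
  - ticket 7 (Wrong timezone): agent_id=1 -> matches Victor
  - ticket 8 (Stale cache): agent_id=2 -> matches Carol
  - ticket 9 (Slow page load): agent_id=2 -> matches Carol
So 1 of 9 rows is dropped.

SQL:
SELECT a.title, b.name AS agent
FROM tickets a
INNER JOIN agents b ON a.agent_id = b.id

Result:
title          | agent 
---------------+-------
Broken link    | Victor
Memory leak    | Carol 
Wrong total    | Mia   
Race condition | Victor
Login fails    | Carol 
Wrong timezone | Victor
Stale cache    | Carol 
Slow page load | Carol 


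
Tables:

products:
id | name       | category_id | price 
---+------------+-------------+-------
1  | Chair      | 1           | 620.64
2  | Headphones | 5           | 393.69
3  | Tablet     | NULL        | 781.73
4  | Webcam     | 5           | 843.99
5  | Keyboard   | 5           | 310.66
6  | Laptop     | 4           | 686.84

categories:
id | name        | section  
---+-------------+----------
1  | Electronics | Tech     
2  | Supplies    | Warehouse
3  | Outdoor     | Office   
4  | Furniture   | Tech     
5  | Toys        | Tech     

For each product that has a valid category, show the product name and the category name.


INNER JOIN keeps only products rows whose category_id matches an id in categories. Walk through each product:
  - product 1 (Chair): category_id=1 -> matches Electronics
  - product 2 (Headphones): category_id=5 -> matches Toys
  - product 3 (Tablet): category_id=NULL, no match -> dropped
  - product 4 (Webcam): category_id=5 -> matches Toys
  - product 5 (Keyboard): category_id=5 -> matches Toys
  - product 6 (Laptop): category_id=4 -> matches Furniture
So 1 of 6 rows is dropped.

SQL:
SELECT a.name, b.name AS category
FROM products a
INNER JOIN categories b ON a.category_id = b.id

Result:
name       | category   
-----------+------------
Chair      | Electronics
Headphones | Toys       
Webcam     | Toys       
Keyboard   | Toys       
Laptop     | Furniture  


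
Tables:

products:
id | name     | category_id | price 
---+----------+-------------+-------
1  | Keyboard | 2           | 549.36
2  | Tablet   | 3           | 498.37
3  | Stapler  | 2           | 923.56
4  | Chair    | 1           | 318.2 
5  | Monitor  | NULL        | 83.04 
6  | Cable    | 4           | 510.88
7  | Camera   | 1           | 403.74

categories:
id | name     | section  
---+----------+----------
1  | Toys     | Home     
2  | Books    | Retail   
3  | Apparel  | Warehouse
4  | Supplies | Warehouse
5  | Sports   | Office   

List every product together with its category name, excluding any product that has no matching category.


INNER JOIN keeps only products rows whose category_id matches an id in categories. Walk through each product:
  - product 1 (Keyboard): category_id=2 -> matches Books
  - product 2 (Tablet): category_id=3 -> matches Apparel
  - product 3 (Stapler): category_id=2 -> matches Books
  - product 4 (Chair): category_id=1 -> matches Toys
  - product 5 (Monitor): category_id=NULL, no match -> dropped
  - product 6 (Cable): category_id=4 -> matches Supplies
  - product 7 (Camera): category_id=1 -> matches Toys
So 1 of 7 rows is dropped.

SQL:
SELECT a.name, b.name AS category
FROM products a
INNER JOIN categories b ON a.category_id = b.id

Result:
name     | category
---------+---------
Keyboard | Books   
Tablet   | Apparel 
Stapler  | Books   
Chair    | Toys    
Cable    | Supplies
Camera   | Toys    


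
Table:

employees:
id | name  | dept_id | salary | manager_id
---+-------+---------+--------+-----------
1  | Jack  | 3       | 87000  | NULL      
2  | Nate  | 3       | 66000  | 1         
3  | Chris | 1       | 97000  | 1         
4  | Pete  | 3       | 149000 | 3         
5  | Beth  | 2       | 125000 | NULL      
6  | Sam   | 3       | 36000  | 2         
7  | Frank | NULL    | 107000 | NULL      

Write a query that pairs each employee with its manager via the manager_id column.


This is a self-join: employees is joined to a second copy of itself, matching each row's manager_id to another row's id. Use LEFT JOIN so rows with manager_id=NULL are kept.
  - employee 1 (Jack): manager_id=NULL -> NULL
  - employee 2 (Nate): manager_id=1 -> Jack
  - employee 3 (Chris): manager_id=1 -> Jack
  - employee 4 (Pete): manager_id=3 -> Chris
  - employee 5 (Beth): manager_id=NULL -> NULL
  - employee 6 (Sam): manager_id=2 -> Nate
  - employee 7 (Frank): manager_id=NULL -> NULL

SQL:
SELECT a.name AS item, b.name AS manager
FROM employees a
LEFT JOIN employees b ON a.manager_id = b.id

Result:
item  | manager
------+--------
Jack  | NULL   
Nate  | Jack   
Chris | Jack   
Pete  | Chris  
Beth  | NULL   
Sam   | Nate   
Frank | NULL   


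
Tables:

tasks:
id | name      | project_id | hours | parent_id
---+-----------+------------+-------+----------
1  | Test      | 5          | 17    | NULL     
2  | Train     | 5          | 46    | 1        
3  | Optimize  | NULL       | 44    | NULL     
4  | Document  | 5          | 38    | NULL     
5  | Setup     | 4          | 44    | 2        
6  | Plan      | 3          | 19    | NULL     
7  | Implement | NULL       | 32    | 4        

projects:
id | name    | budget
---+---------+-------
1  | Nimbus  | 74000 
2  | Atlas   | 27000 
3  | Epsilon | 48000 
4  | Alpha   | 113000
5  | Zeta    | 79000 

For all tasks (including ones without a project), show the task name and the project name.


LEFT JOIN keeps every row from tasks (the left table); where project_id has no match in projects, the project columns become NULL. Walk through each task:
  - task 1 (Test): project_id=5 -> matches Zeta
  - task 2 (Train): project_id=5 -> matches Zeta
  - task 3 (Optimize): project_id=NULL, no match -> kept with NULL
  - task 4 (Document): project_id=5 -> matches Zeta
  - task 5 (Setup): project_id=4 -> matches Alpha
  - task 6 (Plan): project_id=3 -> matches Epsilon
  - task 7 (Implement): project_id=NULL, no match -> kept with NULL
All 7 rows appear; 2 have NULL project.

SQL:
SELECT a.name, b.name AS project
FROM tasks a
LEFT JOIN projects b ON a.project_id = b.id

Result:
name      | project
----------+--------
Test      | Zeta   
Train     | Zeta   
Optimize  | NULL   
Document  | Zeta   
Setup     | Alpha  
Plan      | Epsilon
Implement | NULL   


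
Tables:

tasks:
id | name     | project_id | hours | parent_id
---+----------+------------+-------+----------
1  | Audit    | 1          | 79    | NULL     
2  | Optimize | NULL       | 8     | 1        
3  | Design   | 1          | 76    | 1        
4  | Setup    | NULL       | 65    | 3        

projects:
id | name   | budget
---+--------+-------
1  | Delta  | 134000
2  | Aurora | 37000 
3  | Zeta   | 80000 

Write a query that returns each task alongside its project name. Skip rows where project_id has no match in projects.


INNER JOIN keeps only tasks rows whose project_id matches an id in projects. Walk through each task:
  - task 1 (Audit): project_id=1 -> matches Delta
  - task 2 (Optimize): project_id=NULL, no match -> dropped
  - task 3 (Design): project_id=1 -> matches Delta
  - task 4 (Setup): project_id=NULL, no match -> dropped
So 2 of 4 rows are dropped.

SQL:
SELECT a.name, b.name AS project
FROM tasks a
INNER JOIN projects b ON a.project_id = b.id

Result:
name   | project
-------+--------
Audit  | Delta  
Design | Delta  


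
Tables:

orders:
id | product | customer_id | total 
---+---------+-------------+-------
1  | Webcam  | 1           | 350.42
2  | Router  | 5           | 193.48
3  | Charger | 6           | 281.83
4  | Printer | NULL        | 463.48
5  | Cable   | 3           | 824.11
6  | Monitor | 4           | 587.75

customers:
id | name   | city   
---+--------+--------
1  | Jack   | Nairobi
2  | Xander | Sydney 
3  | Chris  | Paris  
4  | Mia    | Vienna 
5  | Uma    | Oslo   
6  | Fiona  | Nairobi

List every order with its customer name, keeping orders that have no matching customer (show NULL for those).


LEFT JOIN keeps every row from orders (the left table); where customer_id has no match in customers, the customer columns become NULL. Walk through each order:
  - order 1 (Webcam): customer_id=1 -> matches Jack
  - order 2 (Router): customer_id=5 -> matches Uma
  - order 3 (Charger): customer_id=6 -> matches Fiona
  - order 4 (Printer): customer_id=NULL, no match -> kept with NULL
  - order 5 (Cable): customer_id=3 -> matches Chris
  - order 6 (Monitor): customer_id=4 -> matches Mia
All 6 rows appear; 1 has NULL customer.

SQL:
SELECT a.product, b.name AS customer
FROM orders a
LEFT JOIN customers b ON a.customer_id = b.id

Result:
product | customer
--------+---------
Webcam  | Jack    
Router  | Uma     
Charger | Fiona   
Printer | NULL    
Cable   | Chris   
Monitor | Mia     


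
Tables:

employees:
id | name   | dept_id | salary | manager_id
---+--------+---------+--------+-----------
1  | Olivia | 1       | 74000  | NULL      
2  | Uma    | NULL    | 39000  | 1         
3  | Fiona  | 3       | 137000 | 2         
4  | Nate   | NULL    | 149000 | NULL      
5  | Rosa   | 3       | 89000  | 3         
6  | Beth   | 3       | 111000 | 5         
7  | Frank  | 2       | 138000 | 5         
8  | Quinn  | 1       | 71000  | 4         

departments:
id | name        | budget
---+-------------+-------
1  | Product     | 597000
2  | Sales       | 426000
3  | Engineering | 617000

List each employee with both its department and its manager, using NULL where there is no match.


Two LEFT JOINs from the same base table employees: one to departments via dept_id, one to employees itself via manager_id. Both are LEFT so every employee is preserved.
Match against departments:
  - employee 1 (Olivia): dept_id=1 -> matches Product
  - employee 2 (Uma): dept_id=NULL, no match -> kept with NULL
  - employee 3 (Fiona): dept_id=3 -> matches Engineering
  - employee 4 (Nate): dept_id=NULL, no match -> kept with NULL
  - employee 5 (Rosa): dept_id=3 -> matches Engineering
  - employee 6 (Beth): dept_id=3 -> matches Engineering
  - employee 7 (Frank): dept_id=2 -> matches Sales
  - employee 8 (Quinn): dept_id=1 -> matches Product
Match against employees (self):
  - employee 1 (Olivia): manager_id=NULL -> NULL
  - employee 2 (Uma): manager_id=1 -> Olivia
  - employee 3 (Fiona): manager_id=2 -> Uma
  - employee 4 (Nate): manager_id=NULL -> NULL
  - employee 5 (Rosa): manager_id=3 -> Fiona
  - employee 6 (Beth): manager_id=5 -> Rosa
  - employee 7 (Frank): manager_id=5 -> Rosa
  - employee 8 (Quinn): manager_id=4 -> Nate

SQL:
SELECT a.name, b.name AS department, c.name AS manager
FROM employees a
LEFT JOIN departments b ON a.dept_id = b.id
LEFT JOIN employees c ON a.manager_id = c.id

Result:
name   | department  | manager
-------+-------------+--------
Olivia | Product     | NULL   
Uma    | NULL        | Olivia 
Fiona  | Engineering | Uma    
Nate   | NULL        | NULL   
Rosa   | Engineering | Fiona  
Beth   | Engineering | Rosa   
Frank  | Sales       | Rosa   
Quinn  | Product     | Nate   


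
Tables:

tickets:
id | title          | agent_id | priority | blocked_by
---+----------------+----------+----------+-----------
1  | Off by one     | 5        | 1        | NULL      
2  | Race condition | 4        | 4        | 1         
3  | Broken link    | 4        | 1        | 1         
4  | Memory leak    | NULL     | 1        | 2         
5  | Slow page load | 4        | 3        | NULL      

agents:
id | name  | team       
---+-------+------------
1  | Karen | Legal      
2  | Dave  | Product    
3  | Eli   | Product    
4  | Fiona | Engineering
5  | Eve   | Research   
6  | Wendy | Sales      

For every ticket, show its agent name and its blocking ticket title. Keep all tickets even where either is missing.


Two LEFT JOINs from the same base table tickets: one to agents via agent_id, one to tickets itself via blocked_by. Both are LEFT so every ticket is preserved.
Match against agents:
  - ticket 1 (Off by one): agent_id=5 -> matches Eve
  - ticket 2 (Race condition): agent_id=4 -> matches Fiona
  - ticket 3 (Broken link): agent_id=4 -> matches Fiona
  - ticket 4 (Memory leak): agent_id=NULL, no match -> kept with NULL
  - ticket 5 (Slow page load): agent_id=4 -> matches Fiona
Match against tickets (self):
  - ticket 1 (Off by one): blocked_by=NULL -> NULL
  - ticket 2 (Race condition): blocked_by=1 -> Off by one
  - ticket 3 (Broken link): blocked_by=1 -> Off by one
  - ticket 4 (Memory leak): blocked_by=2 -> Race condition
  - ticket 5 (Slow page load): blocked_by=NULL -> NULL

SQL:
SELECT a.title, b.name AS agent, c.title AS blocked_by
FROM tickets a
LEFT JOIN agents b ON a.agent_id = b.id
LEFT JOIN tickets c ON a.blocked_by = c.id

Result:
title          | agent | blocked_by    
---------------+-------+---------------
Off by one     | Eve   | NULL          
Race condition | Fiona | Off by one    
Broken link    | Fiona | Off by one    
Memory leak    | NULL  | Race condition
Slow page load | Fiona | NULL          


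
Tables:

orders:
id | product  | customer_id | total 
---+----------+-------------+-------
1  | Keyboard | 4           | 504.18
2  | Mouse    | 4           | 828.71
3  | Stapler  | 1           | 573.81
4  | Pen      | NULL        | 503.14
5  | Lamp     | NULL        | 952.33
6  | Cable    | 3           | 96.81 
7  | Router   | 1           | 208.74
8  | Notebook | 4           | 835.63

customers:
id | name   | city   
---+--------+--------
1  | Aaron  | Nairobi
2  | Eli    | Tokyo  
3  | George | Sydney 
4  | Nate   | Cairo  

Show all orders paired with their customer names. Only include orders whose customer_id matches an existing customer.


INNER JOIN keeps only orders rows whose customer_id matches an id in customers. Walk through each order:
  - order 1 (Keyboard): customer_id=4 -> matches Nate
  - order 2 (Mouse): customer_id=4 -> matches Nate
  - order 3 (Stapler): customer_id=1 -> matches Aaron
  - order 4 (Pen): customer_id=NULL, no match -> dropped
  - order 5 (Lamp): customer_id=NULL, no match -> dropped
  - order 6 (Cable): customer_id=3 -> matches George
  - order 7 (Router): customer_id=1 -> matches Aaron
  - order 8 (Notebook): customer_id=4 -> matches Nate
So 2 of 8 rows are dropped.

SQL:
SELECT a.product, b.name AS customer
FROM orders a
INNER JOIN customers b ON a.customer_id = b.id

Result:
product  | customer
---------+---------
Keyboard | Nate    
Mouse    | Nate    
Stapler  | Aaron   
Cable    | George  
Router   | Aaron   
Notebook | Nate    


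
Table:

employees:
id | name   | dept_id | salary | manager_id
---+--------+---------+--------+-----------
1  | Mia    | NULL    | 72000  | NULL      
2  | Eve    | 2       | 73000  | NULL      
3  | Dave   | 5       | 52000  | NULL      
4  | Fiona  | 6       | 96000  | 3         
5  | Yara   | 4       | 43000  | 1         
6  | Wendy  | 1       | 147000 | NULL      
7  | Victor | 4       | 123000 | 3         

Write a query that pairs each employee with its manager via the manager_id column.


This is a self-join: employees is joined to a second copy of itself, matching each row's manager_id to another row's id. Use LEFT JOIN so rows with manager_id=NULL are kept.
  - employee 1 (Mia): manager_id=NULL -> NULL
  - employee 2 (Eve): manager_id=NULL -> NULL
  - employee 3 (Dave): manager_id=NULL -> NULL
  - employee 4 (Fiona): manager_id=3 -> Dave
  - employee 5 (Yara): manager_id=1 -> Mia
  - employee 6 (Wendy): manager_id=NULL -> NULL
  - employee 7 (Victor): manager_id=3 -> Dave

SQL:
SELECT a.name AS item, b.name AS manager
FROM employees a
LEFT JOIN employees b ON a.manager_id = b.id

Result:
item   | manager
-------+--------
Mia    | NULL   
Eve    | NULL   
Dave   | NULL   
Fiona  | Dave   
Yara   | Mia    
Wendy  | NULL   
Victor | Dave   


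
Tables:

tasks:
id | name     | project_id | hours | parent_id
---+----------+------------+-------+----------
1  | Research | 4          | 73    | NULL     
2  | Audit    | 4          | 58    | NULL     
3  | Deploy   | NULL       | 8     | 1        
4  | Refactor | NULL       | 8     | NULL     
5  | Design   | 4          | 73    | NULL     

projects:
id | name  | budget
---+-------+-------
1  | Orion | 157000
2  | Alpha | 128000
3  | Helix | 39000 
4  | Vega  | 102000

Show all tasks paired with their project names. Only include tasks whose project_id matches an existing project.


INNER JOIN keeps only tasks rows whose project_id matches an id in projects. Walk through each task:
  - task 1 (Research): project_id=4 -> matches Vega
  - task 2 (Audit): project_id=4 -> matches Vega
  - task 3 (Deploy): project_id=NULL, no match -> dropped
  - task 4 (Refactor): project_id=NULL, no match -> dropped
  - task 5 (Design): project_id=4 -> matches Vega
So 2 of 5 rows are dropped.

SQL:
SELECT a.name, b.name AS project
FROM tasks a
INNER JOIN projects b ON a.project_id = b.id

Result:
name     | project
---------+--------
Research | Vega   
Audit    | Vega   
Design   | Vega   


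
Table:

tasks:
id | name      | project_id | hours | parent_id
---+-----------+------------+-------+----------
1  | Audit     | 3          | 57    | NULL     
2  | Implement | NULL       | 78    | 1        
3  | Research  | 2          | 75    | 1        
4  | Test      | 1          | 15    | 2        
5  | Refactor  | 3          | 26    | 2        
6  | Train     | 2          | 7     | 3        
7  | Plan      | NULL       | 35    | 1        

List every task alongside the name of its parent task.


This is a self-join: tasks is joined to a second copy of itself, matching each row's parent_id to another row's id. Use LEFT JOIN so rows with parent_id=NULL are kept.
  - task 1 (Audit): parent_id=NULL -> NULL
  - task 2 (Implement): parent_id=1 -> Audit
  - task 3 (Research): parent_id=1 -> Audit
  - task 4 (Test): parent_id=2 -> Implement
  - task 5 (Refactor): parent_id=2 -> Implement
  - task 6 (Train): parent_id=3 -> Research
  - task 7 (Plan): parent_id=1 -> Audit

SQL:
SELECT a.name AS item, b.name AS parent
FROM tasks a
LEFT JOIN tasks b ON a.parent_id = b.id

Result:
item      | parent   
----------+----------
Audit     | NULL     
Implement | Audit    
Research  | Audit    
Test      | Implement
Refactor  | Implement
Train     | Research 
Plan      | Audit    


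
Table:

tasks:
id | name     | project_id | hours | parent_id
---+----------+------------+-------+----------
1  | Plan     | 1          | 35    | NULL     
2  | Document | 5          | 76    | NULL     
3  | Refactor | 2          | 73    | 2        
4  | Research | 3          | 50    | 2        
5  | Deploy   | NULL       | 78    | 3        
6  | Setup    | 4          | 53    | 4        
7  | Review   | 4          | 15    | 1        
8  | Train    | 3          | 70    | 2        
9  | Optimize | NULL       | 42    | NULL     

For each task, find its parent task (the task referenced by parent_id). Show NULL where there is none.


This is a self-join: tasks is joined to a second copy of itself, matching each row's parent_id to another row's id. Use LEFT JOIN so rows with parent_id=NULL are kept.
  - task 1 (Plan): parent_id=NULL -> NULL
  - task 2 (Document): parent_id=NULL -> NULL
  - task 3 (Refactor): parent_id=2 -> Document
  - task 4 (Research): parent_id=2 -> Document
  - task 5 (Deploy): parent_id=3 -> Refactor
  - task 6 (Setup): parent_id=4 -> Research
  - task 7 (Review): parent_id=1 -> Plan
  - task 8 (Train): parent_id=2 -> Document
  - task 9 (Optimize): parent_id=NULL -> NULL

SQL:
SELECT a.name AS item, b.name AS parent
FROM tasks a
LEFT JOIN tasks b ON a.parent_id = b.id

Result:
item     | parent  
---------+---------
Plan     | NULL    
Document | NULL    
Refactor | Document
Research | Document
Deploy   | Refactor
Setup    | Research
Review   | Plan    
Train    | Document
Optimize | NULL    


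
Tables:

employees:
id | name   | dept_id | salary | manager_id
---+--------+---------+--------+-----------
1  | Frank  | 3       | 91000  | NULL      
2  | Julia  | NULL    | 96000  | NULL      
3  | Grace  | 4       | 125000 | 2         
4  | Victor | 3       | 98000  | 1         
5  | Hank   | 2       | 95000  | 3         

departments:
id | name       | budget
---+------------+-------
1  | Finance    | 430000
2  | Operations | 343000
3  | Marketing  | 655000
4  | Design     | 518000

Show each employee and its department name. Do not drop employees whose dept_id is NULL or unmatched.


LEFT JOIN keeps every row from employees (the left table); where dept_id has no match in departments, the department columns become NULL. Walk through each employee:
  - employee 1 (Frank): dept_id=3 -> matches Marketing
  - employee 2 (Julia): dept_id=NULL, no match -> kept with NULL
  - employee 3 (Grace): dept_id=4 -> matches Design
  - employee 4 (Victor): dept_id=3 -> matches Marketing
  - employee 5 (Hank): dept_id=2 -> matches Operations
All 5 rows appear; 1 has NULL department.

SQL:
SELECT a.name, b.name AS department
FROM employees a
LEFT JOIN departments b ON a.dept_id = b.id

Result:
name   | department
-------+-----------
Frank  | Marketing 
Julia  | NULL      
Grace  | Design    
Victor | Marketing 
Hank   | Operations


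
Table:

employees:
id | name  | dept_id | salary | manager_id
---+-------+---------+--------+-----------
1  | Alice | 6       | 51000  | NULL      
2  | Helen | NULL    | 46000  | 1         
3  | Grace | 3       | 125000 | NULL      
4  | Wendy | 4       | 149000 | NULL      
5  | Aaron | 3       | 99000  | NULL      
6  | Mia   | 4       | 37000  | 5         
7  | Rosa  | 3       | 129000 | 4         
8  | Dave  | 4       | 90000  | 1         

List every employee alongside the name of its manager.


This is a self-join: employees is joined to a second copy of itself, matching each row's manager_id to another row's id. Use LEFT JOIN so rows with manager_id=NULL are kept.
  - employee 1 (Alice): manager_id=NULL -> NULL
  - employee 2 (Helen): manager_id=1 -> Alice
  - employee 3 (Grace): manager_id=NULL -> NULL
  - employee 4 (Wendy): manager_id=NULL -> NULL
  - employee 5 (Aaron): manager_id=NULL -> NULL
  - employee 6 (Mia): manager_id=5 -> Aaron
  - employee 7 (Rosa): manager_id=4 -> Wendy
  - employee 8 (Dave): manager_id=1 -> Alice

SQL:
SELECT a.name AS item, b.name AS manager
FROM employees a
LEFT JOIN employees b ON a.manager_id = b.id

Result:
item  | manager
------+--------
Alice | NULL   
Helen | Alice  
Grace | NULL   
Wendy | NULL   
Aaron | NULL   
Mia   | Aaron  
Rosa  | Wendy  
Dave  | Alice  


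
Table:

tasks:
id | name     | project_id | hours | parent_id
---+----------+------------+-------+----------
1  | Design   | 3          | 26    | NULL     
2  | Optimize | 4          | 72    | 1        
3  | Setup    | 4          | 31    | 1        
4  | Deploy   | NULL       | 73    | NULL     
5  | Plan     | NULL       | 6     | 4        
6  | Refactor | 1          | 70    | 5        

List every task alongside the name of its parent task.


This is a self-join: tasks is joined to a second copy of itself, matching each row's parent_id to another row's id. Use LEFT JOIN so rows with parent_id=NULL are kept.
  - task 1 (Design): parent_id=NULL -> NULL
  - task 2 (Optimize): parent_id=1 -> Design
  - task 3 (Setup): parent_id=1 -> Design
  - task 4 (Deploy): parent_id=NULL -> NULL
  - task 5 (Plan): parent_id=4 -> Deploy
  - task 6 (Refactor): parent_id=5 -> Plan

SQL:
SELECT a.name AS item, b.name AS parent
FROM tasks a
LEFT JOIN tasks b ON a.parent_id = b.id

Result:
item     | parent
---------+-------
Design   | NULL  
Optimize | Design
Setup    | Design
Deploy   | NULL  
Plan     | Deploy
Refactor | Plan  


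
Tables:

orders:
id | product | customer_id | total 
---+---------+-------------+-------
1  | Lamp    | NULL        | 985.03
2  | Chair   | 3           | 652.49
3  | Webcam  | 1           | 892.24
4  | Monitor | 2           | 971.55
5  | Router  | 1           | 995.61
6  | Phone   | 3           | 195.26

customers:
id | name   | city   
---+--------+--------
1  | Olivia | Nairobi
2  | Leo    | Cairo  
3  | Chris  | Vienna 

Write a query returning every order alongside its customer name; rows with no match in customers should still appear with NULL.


LEFT JOIN keeps every row from orders (the left table); where customer_id has no match in customers, the customer columns become NULL. Walk through each order:
  - order 1 (Lamp): customer_id=NULL, no match -> kept with NULL
  - order 2 (Chair): customer_id=3 -> matches Chris
  - order 3 (Webcam): customer_id=1 -> matches Olivia
  - order 4 (Monitor): customer_id=2 -> matches Leo
  - order 5 (Router): customer_id=1 -> matches Olivia
  - order 6 (Phone): customer_id=3 -> matches Chris
All 6 rows appear; 1 has NULL customer.

SQL:
SELECT a.product, b.name AS customer
FROM orders a
LEFT JOIN customers b ON a.customer_id = b.id

Result:
product | customer
--------+---------
Lamp    | NULL    
Chair   | Chris   
Webcam  | Olivia  
Monitor | Leo     
Router  | Olivia  
Phone   | Chris   


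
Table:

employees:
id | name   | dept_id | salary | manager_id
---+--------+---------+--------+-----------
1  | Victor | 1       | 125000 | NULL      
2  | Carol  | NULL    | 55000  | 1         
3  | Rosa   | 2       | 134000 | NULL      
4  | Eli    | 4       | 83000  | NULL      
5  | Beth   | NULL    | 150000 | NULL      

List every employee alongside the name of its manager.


This is a self-join: employees is joined to a second copy of itself, matching each row's manager_id to another row's id. Use LEFT JOIN so rows with manager_id=NULL are kept.
  - employee 1 (Victor): manager_id=NULL -> NULL
  - employee 2 (Carol): manager_id=1 -> Victor
  - employee 3 (Rosa): manager_id=NULL -> NULL
  - employee 4 (Eli): manager_id=NULL -> NULL
  - employee 5 (Beth): manager_id=NULL -> NULL

SQL:
SELECT a.name AS item, b.name AS manager
FROM employees a
LEFT JOIN employees b ON a.manager_id = b.id

Result:
item   | manager
-------+--------
Victor | NULL   
Carol  | Victor 
Rosa   | NULL   
Eli    | NULL   
Beth   | NULL   
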